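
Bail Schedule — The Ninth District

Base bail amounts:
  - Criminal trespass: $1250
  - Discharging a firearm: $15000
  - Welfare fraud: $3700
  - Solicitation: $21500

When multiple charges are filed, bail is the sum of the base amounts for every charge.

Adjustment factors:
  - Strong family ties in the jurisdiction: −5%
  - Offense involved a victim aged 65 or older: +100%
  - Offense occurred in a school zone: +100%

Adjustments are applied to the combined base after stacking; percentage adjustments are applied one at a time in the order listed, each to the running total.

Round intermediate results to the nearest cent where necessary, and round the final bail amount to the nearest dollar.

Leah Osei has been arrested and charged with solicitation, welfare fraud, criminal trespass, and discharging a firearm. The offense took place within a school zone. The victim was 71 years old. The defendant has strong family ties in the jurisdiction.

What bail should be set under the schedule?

Base amounts from the schedule: solicitation $21500; welfare fraud $3700; criminal trespass $1250; discharging a firearm $15000.
Stacking rule: sum of all bases. $21500 + $3700 + $1250 + $15000 = $41450.
Strong family ties in the jurisdiction (−5%): $41450 × 0.95 = $39377.50.
Offense involved a victim aged 65 or older (+100%): $39377.50 × 2 = $78755.
Offense occurred in a school zone (+100%): $78755 × 2 = $157510.

$157510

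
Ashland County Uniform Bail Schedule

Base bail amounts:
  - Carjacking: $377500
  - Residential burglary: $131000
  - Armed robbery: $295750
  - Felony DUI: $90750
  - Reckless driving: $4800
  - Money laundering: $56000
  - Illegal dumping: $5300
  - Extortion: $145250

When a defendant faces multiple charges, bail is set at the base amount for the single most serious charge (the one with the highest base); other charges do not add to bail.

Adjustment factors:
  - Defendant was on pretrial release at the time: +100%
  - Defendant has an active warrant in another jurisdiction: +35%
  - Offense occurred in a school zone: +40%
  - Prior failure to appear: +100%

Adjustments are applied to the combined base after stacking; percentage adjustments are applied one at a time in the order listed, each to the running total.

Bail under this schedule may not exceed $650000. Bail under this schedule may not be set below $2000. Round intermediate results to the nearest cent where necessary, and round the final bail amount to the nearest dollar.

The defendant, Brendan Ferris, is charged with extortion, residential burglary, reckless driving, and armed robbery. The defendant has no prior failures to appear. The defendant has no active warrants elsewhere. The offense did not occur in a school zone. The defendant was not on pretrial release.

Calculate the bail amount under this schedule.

Base amounts from the schedule: extortion $145250; residential burglary $131000; reckless driving $4800; armed robbery $295750.
Stacking rule: use the highest base only. Highest is armed robbery at $295750. Combined base = $295750.
No adjustment factors apply to this defendant.
$295750 is within the $650000 maximum.
$295750 is at or above the $2000 minimum.

$295750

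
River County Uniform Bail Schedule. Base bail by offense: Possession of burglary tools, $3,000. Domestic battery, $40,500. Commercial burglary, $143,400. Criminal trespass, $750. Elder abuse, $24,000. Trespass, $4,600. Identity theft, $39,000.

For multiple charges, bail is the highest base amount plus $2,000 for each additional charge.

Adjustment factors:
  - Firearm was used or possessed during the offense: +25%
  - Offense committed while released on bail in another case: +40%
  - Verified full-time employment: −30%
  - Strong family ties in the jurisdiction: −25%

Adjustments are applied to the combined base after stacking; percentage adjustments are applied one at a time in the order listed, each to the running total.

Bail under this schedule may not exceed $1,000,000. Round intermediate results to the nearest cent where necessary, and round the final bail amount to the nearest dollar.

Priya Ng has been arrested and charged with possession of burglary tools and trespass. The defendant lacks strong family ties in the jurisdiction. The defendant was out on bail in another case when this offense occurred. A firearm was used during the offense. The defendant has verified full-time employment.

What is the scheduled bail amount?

$8,085

Base amounts from the schedule: possession of burglary tools $3,000; trespass $4,600.
Stacking rule: highest base plus $2,000 per additional charge. Highest is trespass at $4,600; 1 additional charge → +$2,000. Combined base = $6,600.
Firearm was used or possessed during the offense (+25%): $6,600 × 1.25 = $8,250.
Offense committed while released on bail in another case (+40%): $8,250 × 1.4 = $11,550.
Verified full-time employment (−30%): $11,550 × 0.7 = $8,085.
$8,085 is within the $1,000,000 maximum.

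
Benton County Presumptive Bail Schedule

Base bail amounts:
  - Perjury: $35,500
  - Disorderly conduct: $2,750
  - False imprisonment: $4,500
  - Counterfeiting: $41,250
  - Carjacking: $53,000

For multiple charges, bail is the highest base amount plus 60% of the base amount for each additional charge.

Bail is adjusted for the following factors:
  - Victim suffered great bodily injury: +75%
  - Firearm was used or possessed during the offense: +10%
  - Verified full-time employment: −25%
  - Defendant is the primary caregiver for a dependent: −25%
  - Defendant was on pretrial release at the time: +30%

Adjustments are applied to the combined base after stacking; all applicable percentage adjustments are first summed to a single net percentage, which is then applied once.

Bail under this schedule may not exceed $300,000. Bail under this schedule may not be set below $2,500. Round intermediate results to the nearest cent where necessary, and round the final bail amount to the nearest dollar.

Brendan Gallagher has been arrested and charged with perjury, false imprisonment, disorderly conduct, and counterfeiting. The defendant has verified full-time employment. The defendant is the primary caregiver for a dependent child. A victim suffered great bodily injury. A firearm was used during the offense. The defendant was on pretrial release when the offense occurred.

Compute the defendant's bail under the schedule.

$110,385

Base amounts from the schedule: perjury $35,500; false imprisonment $4,500; disorderly conduct $2,750; counterfeiting $41,250.
Stacking rule: highest base plus 60% of each additional charge. Highest is counterfeiting at $41,250. Additional: $35,500 × 60% = $21,300; $4,500 × 60% = $2,700; $2,750 × 60% = $1,650. Combined base = $41,250 + $25,650 = $66,900.
Net percentage adjustment: +75% +10% −25% −25% +30% = +65%. $66,900 × 1.65 = $110,385.
$110,385 is within the $300,000 maximum.
$110,385 is at or above the $2,500 minimum.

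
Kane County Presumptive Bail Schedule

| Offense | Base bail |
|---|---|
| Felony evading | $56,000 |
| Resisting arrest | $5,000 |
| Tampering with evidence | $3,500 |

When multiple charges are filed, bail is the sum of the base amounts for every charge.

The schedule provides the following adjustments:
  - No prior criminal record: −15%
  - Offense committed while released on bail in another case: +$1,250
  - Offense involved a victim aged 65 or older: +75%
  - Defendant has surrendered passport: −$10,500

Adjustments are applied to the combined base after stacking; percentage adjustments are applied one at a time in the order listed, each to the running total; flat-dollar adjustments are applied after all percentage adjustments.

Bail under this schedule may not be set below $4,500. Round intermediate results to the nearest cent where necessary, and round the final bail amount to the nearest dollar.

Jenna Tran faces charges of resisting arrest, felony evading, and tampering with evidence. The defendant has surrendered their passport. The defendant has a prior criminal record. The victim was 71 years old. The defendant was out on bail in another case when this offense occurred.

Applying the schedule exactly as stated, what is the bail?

$103,625

Base amounts from the schedule: resisting arrest $5,000; felony evading $56,000; tampering with evidence $3,500.
Stacking rule: sum of all bases. $5,000 + $56,000 + $3,500 = $64,500.
Offense involved a victim aged 65 or older (+75%): $64,500 × 1.75 = $112,875.
Offense committed while released on bail in another case (+$1,250 flat): $112,875 + $1,250 = $114,125.
Defendant has surrendered passport (−$10,500 flat): $114,125 − $10,500 = $103,625.
$103,625 is at or above the $4,500 minimum.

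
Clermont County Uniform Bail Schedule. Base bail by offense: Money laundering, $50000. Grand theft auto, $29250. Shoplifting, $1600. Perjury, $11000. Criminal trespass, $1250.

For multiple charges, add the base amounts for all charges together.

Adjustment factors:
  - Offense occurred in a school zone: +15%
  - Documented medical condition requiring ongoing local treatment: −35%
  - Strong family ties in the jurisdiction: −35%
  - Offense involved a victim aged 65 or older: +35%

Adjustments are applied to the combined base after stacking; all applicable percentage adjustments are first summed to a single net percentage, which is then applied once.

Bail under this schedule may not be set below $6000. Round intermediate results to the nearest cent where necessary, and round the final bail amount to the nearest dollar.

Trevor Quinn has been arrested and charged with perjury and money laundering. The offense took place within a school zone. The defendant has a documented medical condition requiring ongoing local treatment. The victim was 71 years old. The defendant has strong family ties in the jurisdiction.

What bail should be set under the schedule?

Base amounts from the schedule: perjury $11000; money laundering $50000.
Stacking rule: sum of all bases. $11000 + $50000 = $61000.
Net percentage adjustment: +15% −35% −35% +35% = −20%. $61000 × 0.8 = $48800.
$48800 is at or above the $6000 minimum.

$48800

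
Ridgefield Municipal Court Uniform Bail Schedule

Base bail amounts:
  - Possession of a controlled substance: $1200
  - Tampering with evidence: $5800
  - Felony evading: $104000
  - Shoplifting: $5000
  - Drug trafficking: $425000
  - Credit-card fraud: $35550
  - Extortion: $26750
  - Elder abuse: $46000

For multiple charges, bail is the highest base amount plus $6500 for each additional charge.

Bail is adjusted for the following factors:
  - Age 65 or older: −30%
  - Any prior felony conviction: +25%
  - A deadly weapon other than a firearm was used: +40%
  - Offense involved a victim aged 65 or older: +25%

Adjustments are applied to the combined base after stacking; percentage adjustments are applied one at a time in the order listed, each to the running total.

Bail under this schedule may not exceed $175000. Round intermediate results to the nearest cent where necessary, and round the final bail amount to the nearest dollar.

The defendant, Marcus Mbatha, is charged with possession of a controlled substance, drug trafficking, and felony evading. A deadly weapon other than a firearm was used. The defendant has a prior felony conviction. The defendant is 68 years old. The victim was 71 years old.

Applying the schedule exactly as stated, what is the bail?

$175000

Base amounts from the schedule: possession of a controlled substance $1200; drug trafficking $425000; felony evading $104000.
Stacking rule: highest base plus $6500 per additional charge. Highest is drug trafficking at $425000; 2 additional charges → +$13000. Combined base = $438000.
Age 65 or older (−30%): $438000 × 0.7 = $306600.
Any prior felony conviction (+25%): $306600 × 1.25 = $383250.
A deadly weapon other than a firearm was used (+40%): $383250 × 1.4 = $536550.
Offense involved a victim aged 65 or older (+25%): $536550 × 1.25 = $670687.50.
Result $670687.50 exceeds the maximum of $175000; bail is capped at $175000.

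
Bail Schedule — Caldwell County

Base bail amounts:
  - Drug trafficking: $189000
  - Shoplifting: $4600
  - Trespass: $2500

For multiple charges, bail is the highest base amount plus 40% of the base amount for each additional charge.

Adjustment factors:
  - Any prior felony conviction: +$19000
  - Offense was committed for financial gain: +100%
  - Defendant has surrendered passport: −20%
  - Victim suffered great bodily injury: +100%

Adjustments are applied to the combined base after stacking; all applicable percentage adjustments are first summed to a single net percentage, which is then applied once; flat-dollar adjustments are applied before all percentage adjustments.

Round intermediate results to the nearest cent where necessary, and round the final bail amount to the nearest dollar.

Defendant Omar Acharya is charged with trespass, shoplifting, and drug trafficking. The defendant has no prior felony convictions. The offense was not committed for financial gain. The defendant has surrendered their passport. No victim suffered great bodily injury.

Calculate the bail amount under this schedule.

$153472

Base amounts from the schedule: trespass $2500; shoplifting $4600; drug trafficking $189000.
Stacking rule: highest base plus 40% of each additional charge. Highest is drug trafficking at $189000. Additional: $2500 × 40% = $1000; $4600 × 40% = $1840. Combined base = $189000 + $2840 = $191840.
Defendant has surrendered passport (−20%): $191840 × 0.8 = $153472.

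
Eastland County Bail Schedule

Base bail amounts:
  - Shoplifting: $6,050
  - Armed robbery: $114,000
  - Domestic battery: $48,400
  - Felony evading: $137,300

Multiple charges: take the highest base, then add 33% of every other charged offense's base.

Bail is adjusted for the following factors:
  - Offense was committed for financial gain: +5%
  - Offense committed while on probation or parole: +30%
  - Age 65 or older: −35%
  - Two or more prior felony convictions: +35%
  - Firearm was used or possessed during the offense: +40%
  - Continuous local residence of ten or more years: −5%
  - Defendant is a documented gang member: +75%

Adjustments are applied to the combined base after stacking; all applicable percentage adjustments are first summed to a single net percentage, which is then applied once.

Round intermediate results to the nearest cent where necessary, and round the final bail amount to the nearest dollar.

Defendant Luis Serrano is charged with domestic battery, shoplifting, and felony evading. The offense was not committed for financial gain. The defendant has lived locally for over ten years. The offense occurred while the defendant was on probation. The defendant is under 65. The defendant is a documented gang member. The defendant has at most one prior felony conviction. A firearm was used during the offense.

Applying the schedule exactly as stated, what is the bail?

Base amounts from the schedule: domestic battery $48,400; shoplifting $6,050; felony evading $137,300.
Stacking rule: highest base plus 33% of each additional charge. Highest is felony evading at $137,300. Additional: $48,400 × 33% = $15,972; $6,050 × 33% = $1,996.50. Combined base = $137,300 + $17,968.50 = $155,268.50.
Net percentage adjustment: +30% +40% −5% +75% = +140%. $155,268.50 × 2.4 = $372,644.40.
Rounded to the nearest dollar: $372,644.

$372,644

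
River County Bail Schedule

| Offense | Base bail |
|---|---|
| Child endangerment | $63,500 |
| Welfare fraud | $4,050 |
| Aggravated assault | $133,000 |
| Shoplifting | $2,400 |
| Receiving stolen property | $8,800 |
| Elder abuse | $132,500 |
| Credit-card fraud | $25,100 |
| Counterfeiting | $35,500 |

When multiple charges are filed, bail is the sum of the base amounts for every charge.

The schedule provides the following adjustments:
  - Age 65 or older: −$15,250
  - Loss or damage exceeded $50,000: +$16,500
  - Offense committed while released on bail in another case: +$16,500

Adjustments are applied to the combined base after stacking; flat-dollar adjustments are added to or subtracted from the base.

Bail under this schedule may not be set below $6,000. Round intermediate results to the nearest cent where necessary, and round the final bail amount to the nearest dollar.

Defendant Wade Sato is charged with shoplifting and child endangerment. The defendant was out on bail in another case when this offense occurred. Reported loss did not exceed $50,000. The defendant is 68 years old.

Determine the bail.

$67,150

Base amounts from the schedule: shoplifting $2,400; child endangerment $63,500.
Stacking rule: sum of all bases. $2,400 + $63,500 = $65,900.
Age 65 or older (−$15,250 flat): $65,900 − $15,250 = $50,650.
Offense committed while released on bail in another case (+$16,500 flat): $50,650 + $16,500 = $67,150.
$67,150 is at or above the $6,000 minimum.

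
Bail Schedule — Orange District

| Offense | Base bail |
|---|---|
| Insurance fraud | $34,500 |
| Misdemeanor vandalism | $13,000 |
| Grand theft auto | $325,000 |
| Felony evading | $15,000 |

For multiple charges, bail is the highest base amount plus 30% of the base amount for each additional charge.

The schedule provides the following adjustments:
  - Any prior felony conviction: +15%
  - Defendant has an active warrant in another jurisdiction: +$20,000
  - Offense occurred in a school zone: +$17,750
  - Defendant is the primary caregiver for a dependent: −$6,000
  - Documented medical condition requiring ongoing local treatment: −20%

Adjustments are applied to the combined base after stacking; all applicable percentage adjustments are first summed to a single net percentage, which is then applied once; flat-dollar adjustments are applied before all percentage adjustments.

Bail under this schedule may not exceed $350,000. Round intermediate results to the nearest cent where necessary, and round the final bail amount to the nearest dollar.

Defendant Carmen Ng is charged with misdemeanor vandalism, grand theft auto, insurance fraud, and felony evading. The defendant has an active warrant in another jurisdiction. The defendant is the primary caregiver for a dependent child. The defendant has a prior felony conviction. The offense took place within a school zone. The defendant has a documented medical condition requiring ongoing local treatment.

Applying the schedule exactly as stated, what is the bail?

$350,000

Base amounts from the schedule: misdemeanor vandalism $13,000; grand theft auto $325,000; insurance fraud $34,500; felony evading $15,000.
Stacking rule: highest base plus 30% of each additional charge. Highest is grand theft auto at $325,000. Additional: $13,000 × 30% = $3,900; $34,500 × 30% = $10,350; $15,000 × 30% = $4,500. Combined base = $325,000 + $18,750 = $343,750.
Defendant has an active warrant in another jurisdiction (+$20,000 flat): $343,750 + $20,000 = $363,750.
Offense occurred in a school zone (+$17,750 flat): $363,750 + $17,750 = $381,500.
Defendant is the primary caregiver for a dependent (−$6,000 flat): $381,500 − $6,000 = $375,500.
Net percentage adjustment: +15% −20% = −5%. $375,500 × 0.95 = $356,725.
Result $356,725 exceeds the maximum of $350,000; bail is capped at $350,000.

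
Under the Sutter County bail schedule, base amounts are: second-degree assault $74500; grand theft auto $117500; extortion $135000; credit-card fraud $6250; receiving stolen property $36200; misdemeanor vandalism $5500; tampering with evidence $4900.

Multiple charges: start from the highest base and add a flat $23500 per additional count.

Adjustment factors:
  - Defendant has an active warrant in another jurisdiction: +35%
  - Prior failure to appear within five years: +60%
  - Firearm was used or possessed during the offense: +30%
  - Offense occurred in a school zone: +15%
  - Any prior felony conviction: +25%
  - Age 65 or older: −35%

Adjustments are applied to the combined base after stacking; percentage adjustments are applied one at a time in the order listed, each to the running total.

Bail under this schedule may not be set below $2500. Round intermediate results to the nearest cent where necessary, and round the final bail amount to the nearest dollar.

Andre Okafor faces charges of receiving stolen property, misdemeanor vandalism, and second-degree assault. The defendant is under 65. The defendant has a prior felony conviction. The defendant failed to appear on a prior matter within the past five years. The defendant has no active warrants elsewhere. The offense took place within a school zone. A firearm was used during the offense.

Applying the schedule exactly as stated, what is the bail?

$363285

Base amounts from the schedule: receiving stolen property $36200; misdemeanor vandalism $5500; second-degree assault $74500.
Stacking rule: highest base plus $23500 per additional charge. Highest is second-degree assault at $74500; 2 additional charges → +$47000. Combined base = $121500.
Prior failure to appear within five years (+60%): $121500 × 1.6 = $194400.
Firearm was used or possessed during the offense (+30%): $194400 × 1.3 = $252720.
Offense occurred in a school zone (+15%): $252720 × 1.15 = $290628.
Any prior felony conviction (+25%): $290628 × 1.25 = $363285.
$363285 is at or above the $2500 minimum.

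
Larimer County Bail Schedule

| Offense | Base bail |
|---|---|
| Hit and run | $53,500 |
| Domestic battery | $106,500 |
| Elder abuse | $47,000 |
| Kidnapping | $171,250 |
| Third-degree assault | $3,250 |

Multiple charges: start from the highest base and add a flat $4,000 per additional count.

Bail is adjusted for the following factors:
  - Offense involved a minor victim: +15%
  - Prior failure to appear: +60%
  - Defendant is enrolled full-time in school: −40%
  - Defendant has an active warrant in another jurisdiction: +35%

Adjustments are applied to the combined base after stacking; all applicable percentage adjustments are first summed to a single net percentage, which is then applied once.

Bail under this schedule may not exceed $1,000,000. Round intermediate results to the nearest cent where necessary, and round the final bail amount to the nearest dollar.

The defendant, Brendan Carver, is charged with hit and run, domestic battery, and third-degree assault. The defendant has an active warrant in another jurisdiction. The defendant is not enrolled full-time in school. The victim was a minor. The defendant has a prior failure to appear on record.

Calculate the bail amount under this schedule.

Base amounts from the schedule: hit and run $53,500; domestic battery $106,500; third-degree assault $3,250.
Stacking rule: highest base plus $4,000 per additional charge. Highest is domestic battery at $106,500; 2 additional charges → +$8,000. Combined base = $114,500.
Net percentage adjustment: +15% +60% +35% = +110%. $114,500 × 2.1 = $240,450.
$240,450 is within the $1,000,000 maximum.

$240,450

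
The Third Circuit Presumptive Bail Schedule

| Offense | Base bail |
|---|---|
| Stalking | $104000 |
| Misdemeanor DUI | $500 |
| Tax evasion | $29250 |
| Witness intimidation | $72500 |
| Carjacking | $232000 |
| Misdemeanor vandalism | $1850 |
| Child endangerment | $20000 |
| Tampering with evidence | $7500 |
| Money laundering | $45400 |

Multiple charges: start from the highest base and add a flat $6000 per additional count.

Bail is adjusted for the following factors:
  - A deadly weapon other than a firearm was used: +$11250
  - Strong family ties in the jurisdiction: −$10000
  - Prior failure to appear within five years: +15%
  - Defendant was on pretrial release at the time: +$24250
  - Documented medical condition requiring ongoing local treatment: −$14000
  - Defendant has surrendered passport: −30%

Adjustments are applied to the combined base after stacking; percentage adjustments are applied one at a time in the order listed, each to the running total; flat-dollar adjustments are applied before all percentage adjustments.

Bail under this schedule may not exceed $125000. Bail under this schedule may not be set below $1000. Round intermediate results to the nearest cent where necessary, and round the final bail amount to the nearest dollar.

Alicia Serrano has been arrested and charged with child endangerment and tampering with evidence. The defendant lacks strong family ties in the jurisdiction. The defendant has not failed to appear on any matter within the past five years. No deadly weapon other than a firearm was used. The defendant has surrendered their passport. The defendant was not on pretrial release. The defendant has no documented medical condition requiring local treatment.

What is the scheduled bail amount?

Base amounts from the schedule: child endangerment $20000; tampering with evidence $7500.
Stacking rule: highest base plus $6000 per additional charge. Highest is child endangerment at $20000; 1 additional charge → +$6000. Combined base = $26000.
Defendant has surrendered passport (−30%): $26000 × 0.7 = $18200.
$18200 is within the $125000 maximum.
$18200 is at or above the $1000 minimum.

$18200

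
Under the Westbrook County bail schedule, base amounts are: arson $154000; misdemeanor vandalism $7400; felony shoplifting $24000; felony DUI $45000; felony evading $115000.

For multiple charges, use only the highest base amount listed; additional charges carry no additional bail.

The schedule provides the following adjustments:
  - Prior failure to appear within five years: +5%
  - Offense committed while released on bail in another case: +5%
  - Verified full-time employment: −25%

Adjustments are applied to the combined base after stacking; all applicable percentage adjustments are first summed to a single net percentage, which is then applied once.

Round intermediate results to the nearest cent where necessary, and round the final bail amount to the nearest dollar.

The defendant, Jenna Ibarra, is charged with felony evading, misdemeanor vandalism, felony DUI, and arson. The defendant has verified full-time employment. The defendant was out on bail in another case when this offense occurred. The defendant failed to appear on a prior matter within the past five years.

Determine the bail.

Base amounts from the schedule: felony evading $115000; misdemeanor vandalism $7400; felony DUI $45000; arson $154000.
Stacking rule: use the highest base only. Highest is arson at $154000. Combined base = $154000.
Net percentage adjustment: +5% +5% −25% = −15%. $154000 × 0.85 = $130900.

$130900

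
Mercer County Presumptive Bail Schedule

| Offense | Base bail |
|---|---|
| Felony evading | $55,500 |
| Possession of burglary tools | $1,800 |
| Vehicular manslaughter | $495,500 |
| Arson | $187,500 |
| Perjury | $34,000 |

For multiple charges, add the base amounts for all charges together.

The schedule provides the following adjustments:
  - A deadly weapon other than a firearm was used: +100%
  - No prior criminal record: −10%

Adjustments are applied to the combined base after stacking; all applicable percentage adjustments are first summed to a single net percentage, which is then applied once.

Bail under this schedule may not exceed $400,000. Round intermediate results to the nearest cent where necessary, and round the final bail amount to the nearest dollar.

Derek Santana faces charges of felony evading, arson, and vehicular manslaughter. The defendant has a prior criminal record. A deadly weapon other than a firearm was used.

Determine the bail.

$400,000

Base amounts from the schedule: felony evading $55,500; arson $187,500; vehicular manslaughter $495,500.
Stacking rule: sum of all bases. $55,500 + $187,500 + $495,500 = $738,500.
A deadly weapon other than a firearm was used (+100%): $738,500 × 2 = $1,477,000.
Result $1,477,000 exceeds the maximum of $400,000; bail is capped at $400,000.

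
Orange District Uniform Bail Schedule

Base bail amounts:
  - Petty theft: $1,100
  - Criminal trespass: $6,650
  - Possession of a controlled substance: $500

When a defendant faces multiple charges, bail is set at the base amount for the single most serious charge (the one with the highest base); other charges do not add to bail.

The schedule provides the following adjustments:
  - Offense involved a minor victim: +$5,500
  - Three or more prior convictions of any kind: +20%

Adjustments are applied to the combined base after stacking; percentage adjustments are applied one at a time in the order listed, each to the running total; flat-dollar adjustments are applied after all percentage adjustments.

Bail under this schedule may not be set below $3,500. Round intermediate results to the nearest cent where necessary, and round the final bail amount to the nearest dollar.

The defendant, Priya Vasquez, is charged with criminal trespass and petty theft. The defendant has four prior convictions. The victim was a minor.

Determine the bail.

$13,480

Base amounts from the schedule: criminal trespass $6,650; petty theft $1,100.
Stacking rule: use the highest base only. Highest is criminal trespass at $6,650. Combined base = $6,650.
Three or more prior convictions of any kind (+20%): $6,650 × 1.2 = $7,980.
Offense involved a minor victim (+$5,500 flat): $7,980 + $5,500 = $13,480.
$13,480 is at or above the $3,500 minimum.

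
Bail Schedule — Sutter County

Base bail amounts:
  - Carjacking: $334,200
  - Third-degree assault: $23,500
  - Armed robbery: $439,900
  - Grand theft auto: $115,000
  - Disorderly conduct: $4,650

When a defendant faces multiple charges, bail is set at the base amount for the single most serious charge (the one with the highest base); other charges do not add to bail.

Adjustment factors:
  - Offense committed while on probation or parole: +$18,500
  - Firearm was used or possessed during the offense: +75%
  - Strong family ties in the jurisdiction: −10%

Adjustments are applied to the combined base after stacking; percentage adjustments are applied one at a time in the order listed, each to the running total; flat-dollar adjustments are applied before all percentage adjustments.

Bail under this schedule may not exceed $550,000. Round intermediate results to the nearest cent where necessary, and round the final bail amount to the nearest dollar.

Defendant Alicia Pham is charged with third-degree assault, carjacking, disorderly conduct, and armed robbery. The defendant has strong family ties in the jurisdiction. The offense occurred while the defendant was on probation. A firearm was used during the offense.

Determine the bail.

$550,000

Base amounts from the schedule: third-degree assault $23,500; carjacking $334,200; disorderly conduct $4,650; armed robbery $439,900.
Stacking rule: use the highest base only. Highest is armed robbery at $439,900. Combined base = $439,900.
Offense committed while on probation or parole (+$18,500 flat): $439,900 + $18,500 = $458,400.
Firearm was used or possessed during the offense (+75%): $458,400 × 1.75 = $802,200.
Strong family ties in the jurisdiction (−10%): $802,200 × 0.9 = $721,980.
Result $721,980 exceeds the maximum of $550,000; bail is capped at $550,000.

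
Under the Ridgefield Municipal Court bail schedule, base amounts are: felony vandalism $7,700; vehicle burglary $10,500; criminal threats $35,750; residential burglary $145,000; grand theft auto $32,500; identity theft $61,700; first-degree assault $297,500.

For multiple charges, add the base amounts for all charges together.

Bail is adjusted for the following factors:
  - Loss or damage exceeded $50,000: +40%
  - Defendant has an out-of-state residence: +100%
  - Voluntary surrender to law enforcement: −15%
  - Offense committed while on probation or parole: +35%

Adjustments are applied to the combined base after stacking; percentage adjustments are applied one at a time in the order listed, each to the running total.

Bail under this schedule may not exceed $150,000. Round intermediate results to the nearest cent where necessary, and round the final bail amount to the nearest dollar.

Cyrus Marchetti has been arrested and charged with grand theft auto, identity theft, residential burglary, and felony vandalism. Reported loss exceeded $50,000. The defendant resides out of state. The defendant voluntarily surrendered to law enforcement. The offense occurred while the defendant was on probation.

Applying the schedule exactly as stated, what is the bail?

Base amounts from the schedule: grand theft auto $32,500; identity theft $61,700; residential burglary $145,000; felony vandalism $7,700.
Stacking rule: sum of all bases. $32,500 + $61,700 + $145,000 + $7,700 = $246,900.
Loss or damage exceeded $50,000 (+40%): $246,900 × 1.4 = $345,660.
Defendant has an out-of-state residence (+100%): $345,660 × 2 = $691,320.
Voluntary surrender to law enforcement (−15%): $691,320 × 0.85 = $587,622.
Offense committed while on probation or parole (+35%): $587,622 × 1.35 = $793,289.70.
Result $793,289.70 exceeds the maximum of $150,000; bail is capped at $150,000.

$150,000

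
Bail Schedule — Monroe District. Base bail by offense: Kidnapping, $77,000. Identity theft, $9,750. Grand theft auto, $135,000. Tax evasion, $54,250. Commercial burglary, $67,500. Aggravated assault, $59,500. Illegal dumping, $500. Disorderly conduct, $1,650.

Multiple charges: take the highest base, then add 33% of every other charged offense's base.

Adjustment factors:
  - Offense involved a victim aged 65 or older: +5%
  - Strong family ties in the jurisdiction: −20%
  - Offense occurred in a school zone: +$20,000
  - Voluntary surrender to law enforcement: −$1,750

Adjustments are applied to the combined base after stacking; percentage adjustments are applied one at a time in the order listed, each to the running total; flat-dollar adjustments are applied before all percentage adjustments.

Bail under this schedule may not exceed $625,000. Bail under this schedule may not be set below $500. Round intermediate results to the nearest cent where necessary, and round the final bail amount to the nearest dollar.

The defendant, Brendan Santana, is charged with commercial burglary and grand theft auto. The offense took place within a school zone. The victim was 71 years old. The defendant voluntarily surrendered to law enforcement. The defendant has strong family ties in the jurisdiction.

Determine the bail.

Base amounts from the schedule: commercial burglary $67,500; grand theft auto $135,000.
Stacking rule: highest base plus 33% of each additional charge. Highest is grand theft auto at $135,000. Additional: $67,500 × 33% = $22,275. Combined base = $135,000 + $22,275 = $157,275.
Offense occurred in a school zone (+$20,000 flat): $157,275 + $20,000 = $177,275.
Voluntary surrender to law enforcement (−$1,750 flat): $177,275 − $1,750 = $175,525.
Offense involved a victim aged 65 or older (+5%): $175,525 × 1.05 = $184,301.25.
Strong family ties in the jurisdiction (−20%): $184,301.25 × 0.8 = $147,441.
$147,441 is within the $625,000 maximum.
$147,441 is at or above the $500 minimum.

$147,441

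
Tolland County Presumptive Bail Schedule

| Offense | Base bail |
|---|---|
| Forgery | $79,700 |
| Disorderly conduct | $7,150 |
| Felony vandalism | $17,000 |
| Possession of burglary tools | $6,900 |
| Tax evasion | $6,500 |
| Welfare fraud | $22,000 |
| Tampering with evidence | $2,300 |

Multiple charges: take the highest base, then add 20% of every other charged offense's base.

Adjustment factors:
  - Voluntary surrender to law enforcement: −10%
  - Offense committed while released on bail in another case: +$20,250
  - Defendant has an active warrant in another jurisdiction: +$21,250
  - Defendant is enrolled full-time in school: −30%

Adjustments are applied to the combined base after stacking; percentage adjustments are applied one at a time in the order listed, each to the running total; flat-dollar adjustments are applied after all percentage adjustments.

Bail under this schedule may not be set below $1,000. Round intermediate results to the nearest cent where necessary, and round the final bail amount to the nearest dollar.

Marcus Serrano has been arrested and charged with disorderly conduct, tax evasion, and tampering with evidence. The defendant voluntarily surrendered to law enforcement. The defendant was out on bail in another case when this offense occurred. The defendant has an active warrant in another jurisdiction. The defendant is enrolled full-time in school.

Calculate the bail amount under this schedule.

Base amounts from the schedule: disorderly conduct $7,150; tax evasion $6,500; tampering with evidence $2,300.
Stacking rule: highest base plus 20% of each additional charge. Highest is disorderly conduct at $7,150. Additional: $6,500 × 20% = $1,300; $2,300 × 20% = $460. Combined base = $7,150 + $1,760 = $8,910.
Voluntary surrender to law enforcement (−10%): $8,910 × 0.9 = $8,019.
Defendant is enrolled full-time in school (−30%): $8,019 × 0.7 = $5,613.30.
Offense committed while released on bail in another case (+$20,250 flat): $5,613.30 + $20,250 = $25,863.30.
Defendant has an active warrant in another jurisdiction (+$21,250 flat): $25,863.30 + $21,250 = $47,113.30.
$47,113.30 is at or above the $1,000 minimum.
Rounded to the nearest dollar: $47,113.

$47,113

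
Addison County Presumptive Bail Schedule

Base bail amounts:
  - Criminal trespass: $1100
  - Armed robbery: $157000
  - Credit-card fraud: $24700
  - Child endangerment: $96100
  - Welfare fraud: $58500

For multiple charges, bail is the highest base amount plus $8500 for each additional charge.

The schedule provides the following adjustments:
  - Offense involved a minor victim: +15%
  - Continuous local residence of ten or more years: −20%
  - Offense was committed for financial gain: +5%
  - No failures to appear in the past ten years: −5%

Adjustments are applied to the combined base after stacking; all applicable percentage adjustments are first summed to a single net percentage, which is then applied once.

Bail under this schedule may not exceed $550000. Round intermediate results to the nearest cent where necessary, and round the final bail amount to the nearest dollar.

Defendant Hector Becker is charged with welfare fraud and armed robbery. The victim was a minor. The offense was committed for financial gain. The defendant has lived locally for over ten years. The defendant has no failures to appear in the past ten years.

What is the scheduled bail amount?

Base amounts from the schedule: welfare fraud $58500; armed robbery $157000.
Stacking rule: highest base plus $8500 per additional charge. Highest is armed robbery at $157000; 1 additional charge → +$8500. Combined base = $165500.
Net percentage adjustment: +15% −20% +5% −5% = −5%. $165500 × 0.95 = $157225.
$157225 is within the $550000 maximum.

$157225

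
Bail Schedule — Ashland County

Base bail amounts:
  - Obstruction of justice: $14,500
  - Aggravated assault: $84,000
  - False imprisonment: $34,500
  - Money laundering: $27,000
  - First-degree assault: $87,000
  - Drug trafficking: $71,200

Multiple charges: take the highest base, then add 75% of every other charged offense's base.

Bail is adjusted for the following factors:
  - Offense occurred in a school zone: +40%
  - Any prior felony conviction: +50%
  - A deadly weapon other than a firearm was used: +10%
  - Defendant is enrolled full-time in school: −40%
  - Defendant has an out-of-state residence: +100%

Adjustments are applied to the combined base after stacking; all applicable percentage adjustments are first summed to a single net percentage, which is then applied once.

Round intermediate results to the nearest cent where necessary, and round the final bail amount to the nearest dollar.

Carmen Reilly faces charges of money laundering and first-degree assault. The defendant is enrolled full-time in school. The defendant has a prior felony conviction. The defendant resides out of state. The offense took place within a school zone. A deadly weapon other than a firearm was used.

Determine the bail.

Base amounts from the schedule: money laundering $27,000; first-degree assault $87,000.
Stacking rule: highest base plus 75% of each additional charge. Highest is first-degree assault at $87,000. Additional: $27,000 × 75% = $20,250. Combined base = $87,000 + $20,250 = $107,250.
Net percentage adjustment: +40% +50% +10% −40% +100% = +160%. $107,250 × 2.6 = $278,850.

$278,850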